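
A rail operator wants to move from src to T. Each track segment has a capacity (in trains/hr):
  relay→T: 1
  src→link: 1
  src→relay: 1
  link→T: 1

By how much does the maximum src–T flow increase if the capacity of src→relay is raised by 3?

Original max flow = 2.
Even with extra capacity on src→relay, another cut of capacity 2 remains binding.
New max flow = 2. Increase = 0.

0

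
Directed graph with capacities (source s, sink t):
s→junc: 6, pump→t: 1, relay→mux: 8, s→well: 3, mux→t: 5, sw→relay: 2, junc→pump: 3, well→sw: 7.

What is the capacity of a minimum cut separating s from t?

3

Max flow = 3 (via 2 augmenting paths).
In the residual at optimum, the set reachable from s is {junc, pump, s, sw, well}.
Cut edges: sw→relay (cap 2), pump→t (cap 1). Sum = 3.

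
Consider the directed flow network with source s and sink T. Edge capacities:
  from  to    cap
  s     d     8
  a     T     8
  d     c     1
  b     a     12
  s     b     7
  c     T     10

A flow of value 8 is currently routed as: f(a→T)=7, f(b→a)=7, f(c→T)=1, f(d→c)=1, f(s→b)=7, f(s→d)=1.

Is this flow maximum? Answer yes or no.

Yes

Residual reachable from s: {d, s}; T is not reachable.
Saturated cut: d→c, s→b with total capacity 8 = current flow value. Flow is maximum.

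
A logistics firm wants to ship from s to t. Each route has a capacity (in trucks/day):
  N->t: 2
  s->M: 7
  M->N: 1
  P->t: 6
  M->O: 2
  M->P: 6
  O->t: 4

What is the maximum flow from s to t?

Augment s->M->O->t: bottleneck 2. Total 2.
Augment s->M->P->t: bottleneck 5. Total 7.
No augmenting path remains in the residual graph.

7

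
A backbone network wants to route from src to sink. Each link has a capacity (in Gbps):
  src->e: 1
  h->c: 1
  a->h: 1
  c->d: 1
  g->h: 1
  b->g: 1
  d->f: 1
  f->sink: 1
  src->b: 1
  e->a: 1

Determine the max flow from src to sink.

1

Augment src->b->g->h->c->d->f->sink: bottleneck 1. Total 1.
No augmenting path remains in the residual graph.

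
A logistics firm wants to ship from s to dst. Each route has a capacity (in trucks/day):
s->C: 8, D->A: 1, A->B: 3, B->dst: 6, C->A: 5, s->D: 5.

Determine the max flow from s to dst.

3

Augment s->D->A->B->dst: bottleneck 1. Total 1.
Augment s->C->A->B->dst: bottleneck 2. Total 3.
No augmenting path remains in the residual graph.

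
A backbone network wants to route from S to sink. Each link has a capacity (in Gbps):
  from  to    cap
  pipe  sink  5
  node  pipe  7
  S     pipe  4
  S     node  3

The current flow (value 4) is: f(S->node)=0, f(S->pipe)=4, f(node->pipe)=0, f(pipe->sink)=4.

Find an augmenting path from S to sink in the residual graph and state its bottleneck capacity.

Residual along S->node->pipe->sink: S->node: 3, node->pipe: 7, pipe->sink: 1.
Bottleneck = min = 1.

S->node->pipe->sink, bottleneck 1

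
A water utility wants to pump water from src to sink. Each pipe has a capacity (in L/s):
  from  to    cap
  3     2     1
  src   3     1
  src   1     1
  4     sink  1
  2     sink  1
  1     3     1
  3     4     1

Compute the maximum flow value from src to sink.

2

Augment src->3->4->sink: bottleneck 1. Total 1.
Augment src->1->3->2->sink: bottleneck 1. Total 2.
No augmenting path remains in the residual graph.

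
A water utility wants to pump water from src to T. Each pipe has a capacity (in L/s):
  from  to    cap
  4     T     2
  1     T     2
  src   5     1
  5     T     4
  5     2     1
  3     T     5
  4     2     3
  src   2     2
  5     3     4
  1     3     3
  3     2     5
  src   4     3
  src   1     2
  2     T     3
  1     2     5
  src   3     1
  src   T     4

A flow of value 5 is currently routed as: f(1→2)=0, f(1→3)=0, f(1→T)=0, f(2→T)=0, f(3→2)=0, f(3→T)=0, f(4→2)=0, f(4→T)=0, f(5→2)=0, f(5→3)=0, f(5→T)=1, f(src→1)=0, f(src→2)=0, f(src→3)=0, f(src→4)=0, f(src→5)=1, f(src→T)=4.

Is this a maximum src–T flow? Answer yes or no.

Residual path src→1→T has bottleneck 2 > 0.
Pushing 2 along it raises the flow to 7, so the given flow is not maximum.

No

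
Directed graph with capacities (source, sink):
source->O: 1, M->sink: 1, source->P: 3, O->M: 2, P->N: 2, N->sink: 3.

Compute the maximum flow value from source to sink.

3

Augment source->O->M->sink: bottleneck 1. Total 1.
Augment source->P->N->sink: bottleneck 2. Total 3.
No augmenting path remains in the residual graph.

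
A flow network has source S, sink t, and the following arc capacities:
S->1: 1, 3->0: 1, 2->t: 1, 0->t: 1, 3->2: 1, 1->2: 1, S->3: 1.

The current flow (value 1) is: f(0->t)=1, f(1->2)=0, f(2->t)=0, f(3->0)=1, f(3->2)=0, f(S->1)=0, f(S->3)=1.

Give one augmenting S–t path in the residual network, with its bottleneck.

S->1->2->t, bottleneck 1

Residual along S->1->2->t: S->1: 1, 1->2: 1, 2->t: 1.
Bottleneck = min = 1.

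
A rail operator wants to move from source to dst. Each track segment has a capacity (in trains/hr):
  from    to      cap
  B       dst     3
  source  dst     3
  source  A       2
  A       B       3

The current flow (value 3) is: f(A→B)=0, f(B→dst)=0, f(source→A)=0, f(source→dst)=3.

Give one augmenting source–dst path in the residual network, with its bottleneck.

Residual along source→A→B→dst: source→A: 2, A→B: 3, B→dst: 3.
Bottleneck = min = 2.

source→A→B→dst, bottleneck 2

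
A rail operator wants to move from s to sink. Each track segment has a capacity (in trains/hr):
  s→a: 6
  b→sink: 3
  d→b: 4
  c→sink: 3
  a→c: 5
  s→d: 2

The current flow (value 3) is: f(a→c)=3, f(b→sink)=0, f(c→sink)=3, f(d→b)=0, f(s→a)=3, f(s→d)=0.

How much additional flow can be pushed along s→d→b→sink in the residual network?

Residual capacities along the path: s→d: 2, d→b: 4, b→sink: 3.
Minimum is 2.

2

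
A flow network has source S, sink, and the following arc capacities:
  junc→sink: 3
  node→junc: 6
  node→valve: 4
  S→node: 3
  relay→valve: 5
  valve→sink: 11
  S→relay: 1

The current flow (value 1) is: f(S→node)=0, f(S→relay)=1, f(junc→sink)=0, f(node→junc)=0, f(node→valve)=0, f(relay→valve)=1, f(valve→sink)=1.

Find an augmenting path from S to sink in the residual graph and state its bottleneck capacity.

S→node→valve→sink, bottleneck 3

Residual along S→node→valve→sink: S→node: 3, node→valve: 4, valve→sink: 10.
Bottleneck = min = 3.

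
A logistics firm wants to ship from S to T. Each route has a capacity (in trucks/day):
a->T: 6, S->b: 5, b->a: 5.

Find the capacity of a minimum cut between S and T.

Max flow = 5 (via 1 augmenting path).
In the residual at optimum, the set reachable from S is {S}.
Cut edges: S->b (cap 5). Sum = 5.

5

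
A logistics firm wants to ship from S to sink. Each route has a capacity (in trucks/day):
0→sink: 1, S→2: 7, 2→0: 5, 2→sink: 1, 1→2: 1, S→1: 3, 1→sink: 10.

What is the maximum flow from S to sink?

5

Augment S→1→sink: bottleneck 3. Total 3.
Augment S→2→sink: bottleneck 1. Total 4.
Augment S→2→0→sink: bottleneck 1. Total 5.
No augmenting path remains in the residual graph.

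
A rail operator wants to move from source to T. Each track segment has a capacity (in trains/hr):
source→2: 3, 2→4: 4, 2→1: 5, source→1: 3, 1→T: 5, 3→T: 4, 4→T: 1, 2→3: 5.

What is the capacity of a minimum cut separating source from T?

Max flow = 6 (via 3 augmenting paths).
In the residual at optimum, the set reachable from source is {source}.
Cut edges: source→2 (cap 3), source→1 (cap 3). Sum = 6.

6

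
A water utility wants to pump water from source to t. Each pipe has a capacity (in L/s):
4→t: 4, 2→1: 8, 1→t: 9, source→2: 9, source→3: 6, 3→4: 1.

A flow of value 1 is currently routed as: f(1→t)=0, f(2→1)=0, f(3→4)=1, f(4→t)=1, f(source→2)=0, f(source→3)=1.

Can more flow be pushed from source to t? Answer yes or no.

Yes

Residual path source→2→1→t has bottleneck 8 > 0.
Pushing 8 along it raises the flow to 9, so the given flow is not maximum.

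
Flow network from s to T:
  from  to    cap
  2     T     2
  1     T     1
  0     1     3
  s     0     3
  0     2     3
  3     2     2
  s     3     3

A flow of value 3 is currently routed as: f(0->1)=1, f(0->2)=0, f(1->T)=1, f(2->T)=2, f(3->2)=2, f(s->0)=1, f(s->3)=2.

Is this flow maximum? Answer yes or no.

Residual reachable from s: {0, 1, 2, 3, s}; T is not reachable.
Saturated cut: 2->T, 1->T with total capacity 3 = current flow value. Flow is maximum.

Yes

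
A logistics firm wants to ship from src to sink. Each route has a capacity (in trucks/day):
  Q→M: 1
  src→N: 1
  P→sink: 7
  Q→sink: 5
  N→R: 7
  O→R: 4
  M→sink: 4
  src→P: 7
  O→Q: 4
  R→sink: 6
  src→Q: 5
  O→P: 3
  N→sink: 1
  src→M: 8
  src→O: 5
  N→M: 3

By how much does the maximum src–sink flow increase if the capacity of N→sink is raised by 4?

Original max flow = 21.
Edge N→sink does not cross the min cut (source side {M, O, P, Q, src}), so extra capacity there cannot help.
New max flow = 21. Increase = 0.

0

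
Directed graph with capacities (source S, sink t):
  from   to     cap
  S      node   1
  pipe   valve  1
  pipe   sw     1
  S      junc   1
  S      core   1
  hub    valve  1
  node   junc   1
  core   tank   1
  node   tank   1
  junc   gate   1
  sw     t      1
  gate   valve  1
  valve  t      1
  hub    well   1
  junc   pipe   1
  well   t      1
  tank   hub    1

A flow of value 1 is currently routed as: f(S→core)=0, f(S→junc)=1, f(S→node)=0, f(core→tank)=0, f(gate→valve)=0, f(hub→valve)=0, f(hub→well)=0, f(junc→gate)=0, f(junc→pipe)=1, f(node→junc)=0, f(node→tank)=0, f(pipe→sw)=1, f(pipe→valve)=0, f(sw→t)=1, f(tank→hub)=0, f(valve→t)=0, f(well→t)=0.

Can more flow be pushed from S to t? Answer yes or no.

Residual path S→core→tank→hub→valve→t has bottleneck 1 > 0.
Pushing 1 along it raises the flow to 2, so the given flow is not maximum.

Yes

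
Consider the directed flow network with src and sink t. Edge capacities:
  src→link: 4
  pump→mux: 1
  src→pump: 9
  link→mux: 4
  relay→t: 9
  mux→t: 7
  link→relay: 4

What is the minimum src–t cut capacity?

Max flow = 5 (via 2 augmenting paths).
In the residual at optimum, the set reachable from src is {pump, src}.
Cut edges: src→link (cap 4), pump→mux (cap 1). Sum = 5.

5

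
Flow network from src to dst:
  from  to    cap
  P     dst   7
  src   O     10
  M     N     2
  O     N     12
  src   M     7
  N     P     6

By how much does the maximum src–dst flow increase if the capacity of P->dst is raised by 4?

Original max flow = 6.
Edge P->dst does not cross the min cut (source side {M, N, O, src}), so extra capacity there cannot help.
New max flow = 6. Increase = 0.

0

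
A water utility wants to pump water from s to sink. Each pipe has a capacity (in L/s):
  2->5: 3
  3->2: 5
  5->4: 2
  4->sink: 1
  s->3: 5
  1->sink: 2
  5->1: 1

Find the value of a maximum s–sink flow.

Augment s->3->2->5->4->sink: bottleneck 1. Total 1.
Augment s->3->2->5->1->sink: bottleneck 1. Total 2.
No augmenting path remains in the residual graph.

2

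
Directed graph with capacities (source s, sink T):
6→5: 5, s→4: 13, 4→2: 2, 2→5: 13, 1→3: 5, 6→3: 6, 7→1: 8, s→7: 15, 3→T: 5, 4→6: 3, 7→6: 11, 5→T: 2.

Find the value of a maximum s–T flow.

7

Augment s→7→1→3→T: bottleneck 5. Total 5.
Augment s→7→6→5→T: bottleneck 2. Total 7.
No augmenting path remains in the residual graph.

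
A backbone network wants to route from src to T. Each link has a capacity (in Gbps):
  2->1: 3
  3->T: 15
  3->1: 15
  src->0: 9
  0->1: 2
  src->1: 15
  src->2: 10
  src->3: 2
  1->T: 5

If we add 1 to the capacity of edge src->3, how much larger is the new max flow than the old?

Original max flow = 7.
After raising cap(src->3), augmenting paths through that edge carry 1 more unit.
New max flow = 8. Increase = 1.

1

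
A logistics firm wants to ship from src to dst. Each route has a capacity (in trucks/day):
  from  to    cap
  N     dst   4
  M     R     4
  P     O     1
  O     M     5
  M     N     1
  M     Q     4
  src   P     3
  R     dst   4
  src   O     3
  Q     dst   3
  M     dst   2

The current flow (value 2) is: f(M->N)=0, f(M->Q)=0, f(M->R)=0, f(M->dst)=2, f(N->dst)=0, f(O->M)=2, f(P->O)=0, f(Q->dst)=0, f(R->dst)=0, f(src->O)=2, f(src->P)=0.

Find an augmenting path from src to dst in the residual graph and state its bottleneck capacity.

src->O->M->Q->dst, bottleneck 1

Residual along src->O->M->Q->dst: src->O: 1, O->M: 3, M->Q: 4, Q->dst: 3.
Bottleneck = min = 1.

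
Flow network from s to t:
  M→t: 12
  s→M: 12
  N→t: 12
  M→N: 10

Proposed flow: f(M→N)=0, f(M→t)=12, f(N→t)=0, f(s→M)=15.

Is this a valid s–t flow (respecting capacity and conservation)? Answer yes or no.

No

Capacity violated on s→M: flow 15 > capacity 12.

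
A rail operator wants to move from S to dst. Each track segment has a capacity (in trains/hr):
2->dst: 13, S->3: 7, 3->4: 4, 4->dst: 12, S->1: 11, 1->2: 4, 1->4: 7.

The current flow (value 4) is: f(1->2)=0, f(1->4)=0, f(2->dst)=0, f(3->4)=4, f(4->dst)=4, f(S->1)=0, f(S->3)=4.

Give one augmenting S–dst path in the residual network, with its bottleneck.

S->1->4->dst, bottleneck 7

Residual along S->1->4->dst: S->1: 11, 1->4: 7, 4->dst: 8.
Bottleneck = min = 7.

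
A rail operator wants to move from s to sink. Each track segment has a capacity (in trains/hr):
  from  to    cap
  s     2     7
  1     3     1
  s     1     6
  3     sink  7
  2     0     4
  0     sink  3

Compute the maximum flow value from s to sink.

Augment s->2->0->sink: bottleneck 3. Total 3.
Augment s->1->3->sink: bottleneck 1. Total 4.
No augmenting path remains in the residual graph.

4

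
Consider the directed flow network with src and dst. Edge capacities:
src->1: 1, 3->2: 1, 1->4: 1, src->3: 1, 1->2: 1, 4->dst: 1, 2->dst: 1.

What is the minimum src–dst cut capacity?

Max flow = 2 (via 2 augmenting paths).
In the residual at optimum, the set reachable from src is {src}.
Cut edges: src->3 (cap 1), src->1 (cap 1). Sum = 2.

2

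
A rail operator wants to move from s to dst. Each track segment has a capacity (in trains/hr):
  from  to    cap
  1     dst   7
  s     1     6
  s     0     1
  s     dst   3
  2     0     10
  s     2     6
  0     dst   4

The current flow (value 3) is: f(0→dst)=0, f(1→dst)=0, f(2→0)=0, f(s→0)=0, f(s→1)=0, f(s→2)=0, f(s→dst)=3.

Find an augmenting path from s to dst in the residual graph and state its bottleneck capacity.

s→1→dst, bottleneck 6

Residual along s→1→dst: s→1: 6, 1→dst: 7.
Bottleneck = min = 6.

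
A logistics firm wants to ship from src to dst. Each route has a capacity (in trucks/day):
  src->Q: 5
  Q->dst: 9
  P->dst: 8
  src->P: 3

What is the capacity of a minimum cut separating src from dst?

Max flow = 8 (via 2 augmenting paths).
In the residual at optimum, the set reachable from src is {src}.
Cut edges: src->Q (cap 5), src->P (cap 3). Sum = 8.

8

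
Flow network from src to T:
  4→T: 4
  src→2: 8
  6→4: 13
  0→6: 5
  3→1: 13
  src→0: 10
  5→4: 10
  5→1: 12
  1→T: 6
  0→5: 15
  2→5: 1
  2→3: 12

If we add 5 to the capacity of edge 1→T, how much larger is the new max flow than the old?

Original max flow = 10.
After raising cap(1→T), augmenting paths through that edge carry 5 more units.
New max flow = 15. Increase = 5.

5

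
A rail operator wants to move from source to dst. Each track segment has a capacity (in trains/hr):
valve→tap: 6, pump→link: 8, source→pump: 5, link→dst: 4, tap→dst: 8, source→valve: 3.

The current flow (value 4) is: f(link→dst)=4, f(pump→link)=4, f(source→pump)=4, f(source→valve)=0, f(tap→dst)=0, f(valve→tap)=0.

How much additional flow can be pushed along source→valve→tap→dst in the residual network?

Residual capacities along the path: source→valve: 3, valve→tap: 6, tap→dst: 8.
Minimum is 3.

3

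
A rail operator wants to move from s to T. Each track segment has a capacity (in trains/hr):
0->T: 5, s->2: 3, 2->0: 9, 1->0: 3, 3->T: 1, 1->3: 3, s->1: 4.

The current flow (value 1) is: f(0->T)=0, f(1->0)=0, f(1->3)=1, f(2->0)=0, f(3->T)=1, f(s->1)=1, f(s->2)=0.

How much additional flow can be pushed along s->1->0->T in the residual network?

Residual capacities along the path: s->1: 3, 1->0: 3, 0->T: 5.
Minimum is 3.

3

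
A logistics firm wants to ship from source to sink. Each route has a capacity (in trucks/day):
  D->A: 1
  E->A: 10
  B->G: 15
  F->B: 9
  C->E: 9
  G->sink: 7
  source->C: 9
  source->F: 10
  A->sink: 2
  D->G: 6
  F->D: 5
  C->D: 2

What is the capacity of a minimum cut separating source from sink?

Max flow = 9 (via 4 augmenting paths).
In the residual at optimum, the set reachable from source is {A, B, C, D, E, F, G, source}.
Cut edges: A->sink (cap 2), G->sink (cap 7). Sum = 9.

9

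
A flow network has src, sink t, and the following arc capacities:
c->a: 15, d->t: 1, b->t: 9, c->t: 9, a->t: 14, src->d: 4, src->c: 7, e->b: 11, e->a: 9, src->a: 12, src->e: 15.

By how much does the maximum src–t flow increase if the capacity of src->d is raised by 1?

Original max flow = 31.
Edge src->d does not cross the min cut (source side {a, b, d, e, src}), so extra capacity there cannot help.
New max flow = 31. Increase = 0.

0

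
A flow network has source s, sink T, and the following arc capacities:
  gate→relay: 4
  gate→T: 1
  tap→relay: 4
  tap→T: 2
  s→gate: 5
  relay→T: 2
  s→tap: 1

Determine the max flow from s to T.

Augment s→tap→T: bottleneck 1. Total 1.
Augment s→gate→T: bottleneck 1. Total 2.
Augment s→gate→relay→T: bottleneck 2. Total 4.
No augmenting path remains in the residual graph.

4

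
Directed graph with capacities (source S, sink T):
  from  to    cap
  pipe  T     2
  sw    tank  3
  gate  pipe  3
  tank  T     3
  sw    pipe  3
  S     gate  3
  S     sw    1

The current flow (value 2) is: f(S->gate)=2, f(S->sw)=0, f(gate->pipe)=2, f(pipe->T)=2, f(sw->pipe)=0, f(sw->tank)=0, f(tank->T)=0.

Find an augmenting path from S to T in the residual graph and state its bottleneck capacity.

Residual along S->sw->tank->T: S->sw: 1, sw->tank: 3, tank->T: 3.
Bottleneck = min = 1.

S->sw->tank->T, bottleneck 1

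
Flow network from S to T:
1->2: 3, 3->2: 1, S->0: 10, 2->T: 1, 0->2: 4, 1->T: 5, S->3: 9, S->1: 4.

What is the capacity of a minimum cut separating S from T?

Max flow = 5 (via 2 augmenting paths).
In the residual at optimum, the set reachable from S is {0, 2, 3, S}.
Cut edges: S->1 (cap 4), 2->T (cap 1). Sum = 5.

5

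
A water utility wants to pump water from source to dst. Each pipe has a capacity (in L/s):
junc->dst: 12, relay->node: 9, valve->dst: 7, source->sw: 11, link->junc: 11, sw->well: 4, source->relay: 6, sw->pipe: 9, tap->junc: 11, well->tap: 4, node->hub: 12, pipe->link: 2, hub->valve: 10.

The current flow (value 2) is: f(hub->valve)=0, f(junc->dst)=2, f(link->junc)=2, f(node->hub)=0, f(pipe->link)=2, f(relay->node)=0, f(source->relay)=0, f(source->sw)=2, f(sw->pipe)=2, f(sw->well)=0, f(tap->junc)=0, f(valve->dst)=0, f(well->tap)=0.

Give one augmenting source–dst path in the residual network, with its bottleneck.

source->sw->well->tap->junc->dst, bottleneck 4

Residual along source->sw->well->tap->junc->dst: source->sw: 9, sw->well: 4, well->tap: 4, tap->junc: 11, junc->dst: 10.
Bottleneck = min = 4.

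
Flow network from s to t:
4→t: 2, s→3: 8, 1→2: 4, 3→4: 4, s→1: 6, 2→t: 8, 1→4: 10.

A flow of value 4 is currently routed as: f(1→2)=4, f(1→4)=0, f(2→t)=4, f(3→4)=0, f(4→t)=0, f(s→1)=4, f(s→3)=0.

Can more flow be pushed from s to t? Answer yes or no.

Yes

Residual path s→1→4→t has bottleneck 2 > 0.
Pushing 2 along it raises the flow to 6, so the given flow is not maximum.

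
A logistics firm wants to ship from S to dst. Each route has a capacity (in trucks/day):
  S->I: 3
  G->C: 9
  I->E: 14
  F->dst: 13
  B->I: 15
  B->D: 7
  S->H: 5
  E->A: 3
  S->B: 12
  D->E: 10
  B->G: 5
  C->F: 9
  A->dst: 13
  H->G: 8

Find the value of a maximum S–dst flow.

12

Augment S->I->E->A->dst: bottleneck 3. Total 3.
Augment S->H->G->C->F->dst: bottleneck 5. Total 8.
Augment S->B->G->C->F->dst: bottleneck 4. Total 12.
No augmenting path remains in the residual graph.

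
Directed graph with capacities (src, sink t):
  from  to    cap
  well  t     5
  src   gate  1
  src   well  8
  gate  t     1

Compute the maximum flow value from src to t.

Augment src→gate→t: bottleneck 1. Total 1.
Augment src→well→t: bottleneck 5. Total 6.
No augmenting path remains in the residual graph.

6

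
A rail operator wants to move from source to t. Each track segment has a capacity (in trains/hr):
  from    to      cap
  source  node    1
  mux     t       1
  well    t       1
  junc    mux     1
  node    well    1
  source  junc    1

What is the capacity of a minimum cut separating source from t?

Max flow = 2 (via 2 augmenting paths).
In the residual at optimum, the set reachable from source is {source}.
Cut edges: source->node (cap 1), source->junc (cap 1). Sum = 2.

2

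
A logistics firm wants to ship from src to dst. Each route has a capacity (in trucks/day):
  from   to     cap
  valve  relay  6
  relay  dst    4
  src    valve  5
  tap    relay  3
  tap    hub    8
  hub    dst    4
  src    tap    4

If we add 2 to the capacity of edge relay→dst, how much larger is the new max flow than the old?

1

Original max flow = 8.
After raising cap(relay→dst), augmenting paths through that edge carry 1 more unit.
New max flow = 9. Increase = 1.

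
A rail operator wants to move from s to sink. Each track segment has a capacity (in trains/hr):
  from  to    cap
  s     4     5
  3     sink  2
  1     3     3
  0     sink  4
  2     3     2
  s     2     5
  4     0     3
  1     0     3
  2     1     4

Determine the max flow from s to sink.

6

Augment s→2→3→sink: bottleneck 2. Total 2.
Augment s→4→0→sink: bottleneck 3. Total 5.
Augment s→2→1→0→sink: bottleneck 1. Total 6.
No augmenting path remains in the residual graph.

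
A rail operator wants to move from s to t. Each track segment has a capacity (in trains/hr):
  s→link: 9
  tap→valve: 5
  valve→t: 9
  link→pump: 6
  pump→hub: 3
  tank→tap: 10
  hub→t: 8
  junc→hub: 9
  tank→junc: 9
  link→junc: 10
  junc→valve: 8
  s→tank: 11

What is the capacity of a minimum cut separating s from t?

17

Max flow = 17 (via 5 augmenting paths).
In the residual at optimum, the set reachable from s is {hub, junc, link, pump, s, tank, tap, valve}.
Cut edges: hub→t (cap 8), valve→t (cap 9). Sum = 17.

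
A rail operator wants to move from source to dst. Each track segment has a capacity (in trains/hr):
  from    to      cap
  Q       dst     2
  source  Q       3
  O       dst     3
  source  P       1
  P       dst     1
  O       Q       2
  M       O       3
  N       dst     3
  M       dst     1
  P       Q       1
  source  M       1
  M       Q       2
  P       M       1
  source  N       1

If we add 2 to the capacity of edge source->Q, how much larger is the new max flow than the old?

0

Original max flow = 5.
Edge source->Q does not cross the min cut (source side {Q, source}), so extra capacity there cannot help.
New max flow = 5. Increase = 0.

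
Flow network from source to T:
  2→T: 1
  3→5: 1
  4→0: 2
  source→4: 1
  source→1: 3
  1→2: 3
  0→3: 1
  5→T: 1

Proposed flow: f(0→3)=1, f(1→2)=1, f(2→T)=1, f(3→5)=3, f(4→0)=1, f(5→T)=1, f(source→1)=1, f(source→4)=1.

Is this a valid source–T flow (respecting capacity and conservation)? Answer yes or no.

Capacity violated on 3→5: flow 3 > capacity 1.

No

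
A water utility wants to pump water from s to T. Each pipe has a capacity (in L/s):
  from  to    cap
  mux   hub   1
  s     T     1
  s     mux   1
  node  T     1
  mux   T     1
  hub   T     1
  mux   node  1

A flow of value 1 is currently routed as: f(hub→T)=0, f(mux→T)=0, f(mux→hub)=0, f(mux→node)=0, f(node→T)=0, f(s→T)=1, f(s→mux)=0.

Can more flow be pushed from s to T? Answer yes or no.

Residual path s→mux→T has bottleneck 1 > 0.
Pushing 1 along it raises the flow to 2, so the given flow is not maximum.

Yes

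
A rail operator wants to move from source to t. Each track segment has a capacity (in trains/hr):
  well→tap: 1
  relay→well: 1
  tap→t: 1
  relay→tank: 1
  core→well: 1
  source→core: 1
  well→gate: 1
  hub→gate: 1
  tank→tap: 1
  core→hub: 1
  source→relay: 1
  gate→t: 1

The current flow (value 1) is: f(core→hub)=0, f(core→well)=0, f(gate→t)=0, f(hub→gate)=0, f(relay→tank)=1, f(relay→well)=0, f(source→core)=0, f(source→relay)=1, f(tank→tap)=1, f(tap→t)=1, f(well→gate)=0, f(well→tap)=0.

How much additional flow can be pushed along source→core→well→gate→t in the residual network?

1

Residual capacities along the path: source→core: 1, core→well: 1, well→gate: 1, gate→t: 1.
Minimum is 1.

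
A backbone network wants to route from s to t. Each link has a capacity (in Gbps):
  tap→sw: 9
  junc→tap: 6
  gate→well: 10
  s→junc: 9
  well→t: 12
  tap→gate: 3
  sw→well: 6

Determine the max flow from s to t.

Augment s→junc→tap→gate→well→t: bottleneck 3. Total 3.
Augment s→junc→tap→sw→well→t: bottleneck 3. Total 6.
No augmenting path remains in the residual graph.

6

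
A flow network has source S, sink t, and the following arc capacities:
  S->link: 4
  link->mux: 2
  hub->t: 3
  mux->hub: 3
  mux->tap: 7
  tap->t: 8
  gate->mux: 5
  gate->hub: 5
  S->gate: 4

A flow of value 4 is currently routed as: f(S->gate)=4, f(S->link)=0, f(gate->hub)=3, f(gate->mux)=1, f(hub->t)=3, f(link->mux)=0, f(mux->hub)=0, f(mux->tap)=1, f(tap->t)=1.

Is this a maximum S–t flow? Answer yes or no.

No

Residual path S->link->mux->tap->t has bottleneck 2 > 0.
Pushing 2 along it raises the flow to 6, so the given flow is not maximum.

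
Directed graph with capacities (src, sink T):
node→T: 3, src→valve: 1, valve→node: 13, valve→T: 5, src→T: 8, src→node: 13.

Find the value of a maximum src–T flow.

Augment src→T: bottleneck 8. Total 8.
Augment src→valve→T: bottleneck 1. Total 9.
Augment src→node→T: bottleneck 3. Total 12.
No augmenting path remains in the residual graph.

12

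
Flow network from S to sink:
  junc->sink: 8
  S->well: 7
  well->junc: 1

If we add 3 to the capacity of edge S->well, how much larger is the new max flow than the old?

0

Original max flow = 1.
Edge S->well does not cross the min cut (source side {S, well}), so extra capacity there cannot help.
New max flow = 1. Increase = 0.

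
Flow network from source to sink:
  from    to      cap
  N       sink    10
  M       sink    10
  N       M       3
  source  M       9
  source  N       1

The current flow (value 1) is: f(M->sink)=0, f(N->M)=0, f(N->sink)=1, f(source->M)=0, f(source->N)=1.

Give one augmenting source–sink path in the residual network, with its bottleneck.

source->M->sink, bottleneck 9

Residual along source->M->sink: source->M: 9, M->sink: 10.
Bottleneck = min = 9.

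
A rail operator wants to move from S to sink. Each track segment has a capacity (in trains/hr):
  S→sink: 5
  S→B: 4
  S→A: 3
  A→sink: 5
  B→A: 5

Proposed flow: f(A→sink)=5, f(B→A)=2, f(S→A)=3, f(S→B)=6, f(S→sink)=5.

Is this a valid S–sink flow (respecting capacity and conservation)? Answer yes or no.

Capacity violated on S→B: flow 6 > capacity 4.

No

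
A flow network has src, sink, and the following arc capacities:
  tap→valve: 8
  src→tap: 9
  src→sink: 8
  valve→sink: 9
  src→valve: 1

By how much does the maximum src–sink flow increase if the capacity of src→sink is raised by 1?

Original max flow = 17.
After raising cap(src→sink), augmenting paths through that edge carry 1 more unit.
New max flow = 18. Increase = 1.

1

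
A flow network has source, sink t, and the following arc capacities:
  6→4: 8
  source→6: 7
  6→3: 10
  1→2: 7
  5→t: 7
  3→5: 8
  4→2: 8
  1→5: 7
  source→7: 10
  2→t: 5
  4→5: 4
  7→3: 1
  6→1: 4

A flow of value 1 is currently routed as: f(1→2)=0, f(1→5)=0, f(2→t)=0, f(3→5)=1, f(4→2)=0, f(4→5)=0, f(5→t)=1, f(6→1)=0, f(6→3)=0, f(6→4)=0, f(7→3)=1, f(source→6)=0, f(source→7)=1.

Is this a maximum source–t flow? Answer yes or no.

Residual path source→6→3→5→t has bottleneck 6 > 0.
Pushing 6 along it raises the flow to 7, so the given flow is not maximum.

No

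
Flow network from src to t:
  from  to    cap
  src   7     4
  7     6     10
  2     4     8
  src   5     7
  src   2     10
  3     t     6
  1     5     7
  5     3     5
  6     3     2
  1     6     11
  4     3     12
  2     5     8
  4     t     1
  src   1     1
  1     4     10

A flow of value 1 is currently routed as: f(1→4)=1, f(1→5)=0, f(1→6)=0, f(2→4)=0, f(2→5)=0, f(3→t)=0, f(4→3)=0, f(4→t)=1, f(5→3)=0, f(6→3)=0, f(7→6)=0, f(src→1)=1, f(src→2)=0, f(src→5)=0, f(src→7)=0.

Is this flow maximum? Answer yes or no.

No

Residual path src→5→3→t has bottleneck 5 > 0.
Pushing 5 along it raises the flow to 6, so the given flow is not maximum.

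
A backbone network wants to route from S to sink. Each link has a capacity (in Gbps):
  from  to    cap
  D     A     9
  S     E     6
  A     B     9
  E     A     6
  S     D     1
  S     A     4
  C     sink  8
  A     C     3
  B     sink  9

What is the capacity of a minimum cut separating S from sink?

11

Max flow = 11 (via 4 augmenting paths).
In the residual at optimum, the set reachable from S is {S}.
Cut edges: S→E (cap 6), S→D (cap 1), S→A (cap 4). Sum = 11.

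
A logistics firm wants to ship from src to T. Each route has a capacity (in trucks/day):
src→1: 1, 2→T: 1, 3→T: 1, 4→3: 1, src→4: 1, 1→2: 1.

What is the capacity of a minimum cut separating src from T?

2

Max flow = 2 (via 2 augmenting paths).
In the residual at optimum, the set reachable from src is {src}.
Cut edges: src→1 (cap 1), src→4 (cap 1). Sum = 2.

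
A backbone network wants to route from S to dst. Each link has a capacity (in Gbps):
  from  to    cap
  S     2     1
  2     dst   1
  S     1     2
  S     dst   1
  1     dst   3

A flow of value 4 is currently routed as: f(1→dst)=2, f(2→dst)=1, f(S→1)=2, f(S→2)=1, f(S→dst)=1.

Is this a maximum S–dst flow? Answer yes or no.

Residual reachable from S: {S}; dst is not reachable.
Saturated cut: S→2, S→1, S→dst with total capacity 4 = current flow value. Flow is maximum.

Yes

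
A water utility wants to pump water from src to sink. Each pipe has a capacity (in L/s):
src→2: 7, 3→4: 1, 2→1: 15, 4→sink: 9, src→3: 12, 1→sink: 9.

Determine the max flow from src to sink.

8

Augment src→2→1→sink: bottleneck 7. Total 7.
Augment src→3→4→sink: bottleneck 1. Total 8.
No augmenting path remains in the residual graph.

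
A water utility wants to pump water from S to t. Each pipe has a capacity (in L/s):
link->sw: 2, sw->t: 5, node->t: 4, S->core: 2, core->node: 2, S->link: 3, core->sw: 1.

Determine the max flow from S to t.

Augment S->link->sw->t: bottleneck 2. Total 2.
Augment S->core->sw->t: bottleneck 1. Total 3.
Augment S->core->node->t: bottleneck 1. Total 4.
No augmenting path remains in the residual graph.

4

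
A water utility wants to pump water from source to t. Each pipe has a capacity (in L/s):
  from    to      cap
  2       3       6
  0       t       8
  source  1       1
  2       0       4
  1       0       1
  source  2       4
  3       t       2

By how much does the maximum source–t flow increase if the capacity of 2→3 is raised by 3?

Original max flow = 5.
Edge 2→3 does not cross the min cut (source side {source}), so extra capacity there cannot help.
New max flow = 5. Increase = 0.

0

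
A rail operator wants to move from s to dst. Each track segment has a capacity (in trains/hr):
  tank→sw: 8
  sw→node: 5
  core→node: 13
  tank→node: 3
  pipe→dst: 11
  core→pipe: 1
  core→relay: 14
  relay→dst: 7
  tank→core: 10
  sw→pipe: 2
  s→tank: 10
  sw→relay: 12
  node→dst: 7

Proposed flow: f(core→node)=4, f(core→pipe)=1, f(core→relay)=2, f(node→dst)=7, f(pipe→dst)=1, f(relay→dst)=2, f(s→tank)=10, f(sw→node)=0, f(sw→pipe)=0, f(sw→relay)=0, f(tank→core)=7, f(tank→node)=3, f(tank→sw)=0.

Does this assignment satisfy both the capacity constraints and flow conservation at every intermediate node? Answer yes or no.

Yes

Every edge has 0 ≤ f(e) ≤ cap(e).
At each intermediate node, inflow equals outflow.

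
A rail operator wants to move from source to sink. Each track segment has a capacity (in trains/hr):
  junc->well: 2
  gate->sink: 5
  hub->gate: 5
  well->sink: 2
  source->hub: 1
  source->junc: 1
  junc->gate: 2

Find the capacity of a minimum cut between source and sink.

2

Max flow = 2 (via 2 augmenting paths).
In the residual at optimum, the set reachable from source is {source}.
Cut edges: source->hub (cap 1), source->junc (cap 1). Sum = 2.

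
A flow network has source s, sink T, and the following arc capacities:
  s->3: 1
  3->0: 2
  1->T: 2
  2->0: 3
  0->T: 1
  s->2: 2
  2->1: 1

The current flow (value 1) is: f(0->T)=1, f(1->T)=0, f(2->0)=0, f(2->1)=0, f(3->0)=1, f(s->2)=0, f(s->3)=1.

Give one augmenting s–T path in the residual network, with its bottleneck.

Residual along s->2->1->T: s->2: 2, 2->1: 1, 1->T: 2.
Bottleneck = min = 1.

s->2->1->T, bottleneck 1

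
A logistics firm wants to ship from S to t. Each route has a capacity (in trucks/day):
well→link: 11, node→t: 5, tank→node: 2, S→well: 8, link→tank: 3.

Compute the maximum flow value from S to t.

Augment S→well→link→tank→node→t: bottleneck 2. Total 2.
No augmenting path remains in the residual graph.

2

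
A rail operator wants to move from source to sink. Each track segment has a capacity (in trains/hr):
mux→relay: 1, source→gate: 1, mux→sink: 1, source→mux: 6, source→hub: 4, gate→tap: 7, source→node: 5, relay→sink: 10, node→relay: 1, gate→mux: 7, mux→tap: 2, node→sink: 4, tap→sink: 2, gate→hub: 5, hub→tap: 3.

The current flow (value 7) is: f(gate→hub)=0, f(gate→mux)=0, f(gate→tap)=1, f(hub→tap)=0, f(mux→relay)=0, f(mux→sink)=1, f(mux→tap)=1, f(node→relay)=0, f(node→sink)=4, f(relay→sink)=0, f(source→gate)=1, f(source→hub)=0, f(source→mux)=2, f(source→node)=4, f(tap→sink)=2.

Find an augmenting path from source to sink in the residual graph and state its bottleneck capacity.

source→mux→relay→sink, bottleneck 1

Residual along source→mux→relay→sink: source→mux: 4, mux→relay: 1, relay→sink: 10.
Bottleneck = min = 1.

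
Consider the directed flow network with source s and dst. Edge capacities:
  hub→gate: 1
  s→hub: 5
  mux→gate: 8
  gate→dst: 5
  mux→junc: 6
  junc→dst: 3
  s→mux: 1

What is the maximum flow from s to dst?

Augment s→hub→gate→dst: bottleneck 1. Total 1.
Augment s→mux→gate→dst: bottleneck 1. Total 2.
No augmenting path remains in the residual graph.

2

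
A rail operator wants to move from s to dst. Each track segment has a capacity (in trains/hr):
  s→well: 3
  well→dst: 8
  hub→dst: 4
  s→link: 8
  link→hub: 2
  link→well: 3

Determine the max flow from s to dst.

Augment s→well→dst: bottleneck 3. Total 3.
Augment s→link→well→dst: bottleneck 3. Total 6.
Augment s→link→hub→dst: bottleneck 2. Total 8.
No augmenting path remains in the residual graph.

8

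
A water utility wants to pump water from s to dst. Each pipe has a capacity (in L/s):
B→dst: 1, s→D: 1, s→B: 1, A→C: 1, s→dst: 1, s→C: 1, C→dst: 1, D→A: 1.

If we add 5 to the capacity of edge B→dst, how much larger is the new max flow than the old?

Original max flow = 3.
Edge B→dst does not cross the min cut (source side {A, C, D, s}), so extra capacity there cannot help.
New max flow = 3. Increase = 0.

0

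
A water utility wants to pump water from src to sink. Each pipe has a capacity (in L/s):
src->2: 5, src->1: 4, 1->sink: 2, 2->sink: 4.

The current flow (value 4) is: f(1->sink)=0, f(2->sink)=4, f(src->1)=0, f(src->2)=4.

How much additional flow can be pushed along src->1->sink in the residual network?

Residual capacities along the path: src->1: 4, 1->sink: 2.
Minimum is 2.

2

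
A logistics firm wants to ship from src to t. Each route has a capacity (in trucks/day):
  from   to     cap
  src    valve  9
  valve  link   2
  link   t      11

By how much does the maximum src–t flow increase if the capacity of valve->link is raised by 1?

1

Original max flow = 2.
After raising cap(valve->link), augmenting paths through that edge carry 1 more unit.
New max flow = 3. Increase = 1.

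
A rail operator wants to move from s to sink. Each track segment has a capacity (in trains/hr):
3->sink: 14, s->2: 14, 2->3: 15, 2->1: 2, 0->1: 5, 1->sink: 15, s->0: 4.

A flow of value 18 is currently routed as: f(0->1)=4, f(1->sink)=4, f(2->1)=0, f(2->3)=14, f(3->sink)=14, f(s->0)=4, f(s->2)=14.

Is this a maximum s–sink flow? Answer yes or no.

Residual reachable from s: {s}; sink is not reachable.
Saturated cut: s->2, s->0 with total capacity 18 = current flow value. Flow is maximum.

Yes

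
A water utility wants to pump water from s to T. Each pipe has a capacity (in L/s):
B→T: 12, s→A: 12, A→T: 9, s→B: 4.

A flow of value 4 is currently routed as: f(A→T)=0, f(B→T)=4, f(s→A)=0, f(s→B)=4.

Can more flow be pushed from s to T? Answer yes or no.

Residual path s→A→T has bottleneck 9 > 0.
Pushing 9 along it raises the flow to 13, so the given flow is not maximum.

Yes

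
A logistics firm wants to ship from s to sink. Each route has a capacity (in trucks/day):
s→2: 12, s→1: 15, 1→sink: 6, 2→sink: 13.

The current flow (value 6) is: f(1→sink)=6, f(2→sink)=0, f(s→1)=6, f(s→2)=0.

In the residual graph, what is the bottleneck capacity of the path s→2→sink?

Residual capacities along the path: s→2: 12, 2→sink: 13.
Minimum is 12.

12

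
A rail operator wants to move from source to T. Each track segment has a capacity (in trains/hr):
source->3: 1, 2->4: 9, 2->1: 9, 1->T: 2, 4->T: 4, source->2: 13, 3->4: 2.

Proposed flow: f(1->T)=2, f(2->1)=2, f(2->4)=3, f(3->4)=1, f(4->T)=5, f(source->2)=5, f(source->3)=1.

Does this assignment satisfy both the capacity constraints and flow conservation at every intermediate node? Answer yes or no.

No

Capacity violated on 4->T: flow 5 > capacity 4.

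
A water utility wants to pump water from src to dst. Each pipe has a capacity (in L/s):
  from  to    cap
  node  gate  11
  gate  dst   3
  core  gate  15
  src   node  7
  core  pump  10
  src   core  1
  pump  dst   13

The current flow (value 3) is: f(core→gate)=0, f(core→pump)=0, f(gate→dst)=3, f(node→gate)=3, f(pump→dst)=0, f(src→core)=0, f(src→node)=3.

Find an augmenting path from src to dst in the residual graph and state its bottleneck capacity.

src→core→pump→dst, bottleneck 1

Residual along src→core→pump→dst: src→core: 1, core→pump: 10, pump→dst: 13.
Bottleneck = min = 1.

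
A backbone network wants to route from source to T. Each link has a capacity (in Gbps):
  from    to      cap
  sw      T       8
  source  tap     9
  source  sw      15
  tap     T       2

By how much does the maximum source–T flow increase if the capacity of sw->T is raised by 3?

3

Original max flow = 10.
After raising cap(sw->T), augmenting paths through that edge carry 3 more units.
New max flow = 13. Increase = 3.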